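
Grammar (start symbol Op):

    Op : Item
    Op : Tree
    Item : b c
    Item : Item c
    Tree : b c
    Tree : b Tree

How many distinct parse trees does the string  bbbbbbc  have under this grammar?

Parse trees for bbbbbbc:
  [Op [Tree b [Tree b [Tree b [Tree b [Tree b [Tree b c]]]]]]]

1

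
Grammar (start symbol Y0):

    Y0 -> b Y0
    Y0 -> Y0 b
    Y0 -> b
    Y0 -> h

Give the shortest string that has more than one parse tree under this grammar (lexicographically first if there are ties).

length 1: no string has ≥2 trees
length 2: b b has 2 parse trees

Two derivations of b b:
  Y0 ⇒ b Y0 ⇒ b b
  Y0 ⇒ Y0 b ⇒ b b

b b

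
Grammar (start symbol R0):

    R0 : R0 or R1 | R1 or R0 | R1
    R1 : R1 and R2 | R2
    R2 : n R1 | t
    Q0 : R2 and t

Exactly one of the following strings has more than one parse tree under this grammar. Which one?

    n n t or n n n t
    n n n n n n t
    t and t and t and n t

n n t or n n n t

n n t or n n n t: 2 trees
n n n n n n t: 1 tree
t and t and t and n t: 1 tree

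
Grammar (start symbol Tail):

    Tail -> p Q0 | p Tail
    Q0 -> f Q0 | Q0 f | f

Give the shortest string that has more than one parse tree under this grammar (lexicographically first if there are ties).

p f f

length 2: no string has ≥2 trees
length 3: p f f has 2 parse trees

Two derivations of p f f:
  Tail ⇒ p Q0 ⇒ p f Q0 ⇒ p f f
  Tail ⇒ p Q0 ⇒ p Q0 f ⇒ p f f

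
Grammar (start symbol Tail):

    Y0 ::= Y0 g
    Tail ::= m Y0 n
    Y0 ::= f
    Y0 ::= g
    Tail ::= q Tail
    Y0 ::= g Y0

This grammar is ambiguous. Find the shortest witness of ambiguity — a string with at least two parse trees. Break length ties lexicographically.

m g g n

length 3: no string has ≥2 trees
length 4: m g g n has 2 parse trees

Two derivations of m g g n:
  Tail ⇒ m Y0 n ⇒ m Y0 g n ⇒ m g g n
  Tail ⇒ m Y0 n ⇒ m g Y0 n ⇒ m g g n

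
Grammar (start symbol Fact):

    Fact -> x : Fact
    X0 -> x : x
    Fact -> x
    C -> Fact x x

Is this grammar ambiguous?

Unambiguous

(C, X0 are unreachable from Fact, so their rules don't affect L(Fact).) Right-recursive list with a separator: after each atom, whether the separator follows determines the rule. One parse per string.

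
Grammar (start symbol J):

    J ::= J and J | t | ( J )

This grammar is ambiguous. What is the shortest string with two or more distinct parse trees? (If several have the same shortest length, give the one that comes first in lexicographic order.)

t and t and t

length 1: no string has ≥2 trees
length 3: no string has ≥2 trees
length 5: t and t and t has 2 parse trees

Two derivations of t and t and t:
  J ⇒ J and J ⇒ J and J and J ⇒ t and J and J ⇒ t and t and J ⇒ t and t and t
  J ⇒ J and J ⇒ t and J ⇒ t and J and J ⇒ t and t and J ⇒ t and t and t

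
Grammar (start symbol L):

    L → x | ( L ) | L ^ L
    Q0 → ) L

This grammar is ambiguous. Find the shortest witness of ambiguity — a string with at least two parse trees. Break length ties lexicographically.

length 1: no string has ≥2 trees
length 3: no string has ≥2 trees
length 5: x ^ x ^ x has 2 parse trees

Two derivations of x ^ x ^ x:
  L ⇒ L ^ L ⇒ x ^ L ⇒ x ^ L ^ L ⇒ x ^ x ^ L ⇒ x ^ x ^ x
  L ⇒ L ^ L ⇒ L ^ L ^ L ⇒ x ^ L ^ L ⇒ x ^ x ^ L ⇒ x ^ x ^ x

x ^ x ^ x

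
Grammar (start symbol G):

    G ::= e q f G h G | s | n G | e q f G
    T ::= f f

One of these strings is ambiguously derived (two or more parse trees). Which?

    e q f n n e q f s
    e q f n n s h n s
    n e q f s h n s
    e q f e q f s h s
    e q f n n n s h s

e q f n n e q f s: 1 tree
e q f n n s h n s: 1 tree
n e q f s h n s: 1 tree
e q f e q f s h s: 2 trees
e q f n n n s h s: 1 tree

e q f e q f s h s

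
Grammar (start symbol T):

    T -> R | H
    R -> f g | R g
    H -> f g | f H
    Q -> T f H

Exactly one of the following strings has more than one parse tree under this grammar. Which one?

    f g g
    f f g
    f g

f g

f g g: 1 tree
f f g: 1 tree
f g: 2 trees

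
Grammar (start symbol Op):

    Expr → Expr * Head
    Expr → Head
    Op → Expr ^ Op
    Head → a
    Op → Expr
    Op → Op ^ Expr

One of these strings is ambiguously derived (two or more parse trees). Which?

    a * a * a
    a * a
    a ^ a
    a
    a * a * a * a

a * a * a: 1 tree
a * a: 1 tree
a ^ a: 2 trees
a: 1 tree
a * a * a * a: 1 tree

a ^ a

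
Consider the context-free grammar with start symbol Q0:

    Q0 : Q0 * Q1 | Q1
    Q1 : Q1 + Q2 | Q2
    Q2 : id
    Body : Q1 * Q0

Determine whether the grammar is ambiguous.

Unambiguous

Only Q0, Q1, Q2 are reachable from Q0; ignoring the rest: This is a standard precedence ladder (Q0 over Q1 over Q2), with each level left-recursive on its own operator ('*' at Q0, '+' at Q1). That structure is LR(1), hence unambiguous.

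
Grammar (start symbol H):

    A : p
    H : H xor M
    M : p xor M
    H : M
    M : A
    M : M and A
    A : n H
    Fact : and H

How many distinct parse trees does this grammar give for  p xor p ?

Parse trees for p xor p:
  [H [H [M [A p]]] xor [M [A p]]]
  [H [M p xor [M [A p]]]]

2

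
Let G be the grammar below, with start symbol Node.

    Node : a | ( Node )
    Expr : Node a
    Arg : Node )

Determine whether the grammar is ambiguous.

(Expr, Arg are unreachable from Node, so their rules don't affect L(Node).) Each string is a nest of matched brackets around a single atom. An opening bracket forces the recursive rule; an atom forces the base rule.

Unambiguous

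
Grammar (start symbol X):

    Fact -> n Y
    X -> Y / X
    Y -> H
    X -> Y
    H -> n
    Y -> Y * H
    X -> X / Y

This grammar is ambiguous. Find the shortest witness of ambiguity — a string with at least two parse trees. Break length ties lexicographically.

length 1: no string has ≥2 trees
length 3: n / n has 2 parse trees

Two derivations of n / n:
  X ⇒ Y / X ⇒ H / X ⇒ n / X ⇒ n / Y ⇒ n / H ⇒ n / n
  X ⇒ X / Y ⇒ Y / Y ⇒ H / Y ⇒ n / Y ⇒ n / H ⇒ n / n

n / n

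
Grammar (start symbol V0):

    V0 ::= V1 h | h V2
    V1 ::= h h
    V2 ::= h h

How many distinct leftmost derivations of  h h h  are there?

Parse trees for h h h:
  [V0 [V1 h h] h]
  [V0 h [V2 h h]]

2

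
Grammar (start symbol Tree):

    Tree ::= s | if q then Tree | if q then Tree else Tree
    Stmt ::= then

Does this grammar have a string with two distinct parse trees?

Witness: if q then if q then s else s

Derivation 1: Tree ⇒ if q then Tree ⇒ if q then if q then Tree else Tree ⇒ if q then if q then s else Tree ⇒ if q then if q then s else s
Derivation 2: Tree ⇒ if q then Tree else Tree ⇒ if q then if q then Tree else Tree ⇒ if q then if q then s else Tree ⇒ if q then if q then s else s

Two distinct leftmost derivations for the same string.

Ambiguous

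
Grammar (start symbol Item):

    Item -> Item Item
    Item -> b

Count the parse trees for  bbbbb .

14

Parse trees for bbbbb (showing first 6 of 14):
  [Item [Item b] [Item [Item b] [Item [Item b] [Item [Item b] [Item b]]]]]
  [Item [Item b] [Item [Item b] [Item [Item [Item b] [Item b]] [Item b]]]]
  [Item [Item b] [Item [Item [Item b] [Item b]] [Item [Item b] [Item b]]]]
  [Item [Item b] [Item [Item [Item b] [Item [Item b] [Item b]]] [Item b]]]
  [Item [Item b] [Item [Item [Item [Item b] [Item b]] [Item b]] [Item b]]]
  [Item [Item [Item b] [Item b]] [Item [Item b] [Item [Item b] [Item b]]]]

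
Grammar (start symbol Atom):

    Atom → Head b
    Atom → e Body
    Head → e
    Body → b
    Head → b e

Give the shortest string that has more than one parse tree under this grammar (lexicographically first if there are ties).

e b

length 2: e b has 2 parse trees

Two derivations of e b:
  Atom ⇒ Head b ⇒ e b
  Atom ⇒ e Body ⇒ e b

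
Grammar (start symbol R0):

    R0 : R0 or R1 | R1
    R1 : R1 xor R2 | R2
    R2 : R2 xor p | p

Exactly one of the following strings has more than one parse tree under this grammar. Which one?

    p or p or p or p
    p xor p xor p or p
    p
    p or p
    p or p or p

p or p or p or p: 1 tree
p xor p xor p or p: 4 trees
p: 1 tree
p or p: 1 tree
p or p or p: 1 tree

p xor p xor p or p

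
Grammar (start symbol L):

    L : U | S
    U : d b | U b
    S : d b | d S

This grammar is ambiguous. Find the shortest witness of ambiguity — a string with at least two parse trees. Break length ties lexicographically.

d b

length 2: d b has 2 parse trees

Two derivations of d b:
  L ⇒ U ⇒ d b
  L ⇒ S ⇒ d b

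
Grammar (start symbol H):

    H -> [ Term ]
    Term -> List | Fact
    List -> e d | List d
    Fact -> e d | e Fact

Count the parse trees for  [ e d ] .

2

Parse trees for [ e d ]:
  [H [ [Term [List e d]] ]]
  [H [ [Term [Fact e d]] ]]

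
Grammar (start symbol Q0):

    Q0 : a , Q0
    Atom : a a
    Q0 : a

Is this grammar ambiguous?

Only Q0 is reachable from Q0; ignoring the rest: Right-recursive list with a separator: after each atom, whether the separator follows determines the rule. One parse per string.

Unambiguous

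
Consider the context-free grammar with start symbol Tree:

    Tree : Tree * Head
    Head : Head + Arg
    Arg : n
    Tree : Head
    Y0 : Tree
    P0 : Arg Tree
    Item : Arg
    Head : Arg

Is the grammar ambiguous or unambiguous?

(Item, P0, Y0 are unreachable from Tree, so their rules don't affect L(Tree).) This is a standard precedence ladder (Tree over Head over Arg), with each level left-recursive on its own operator ('*' at Tree, '+' at Head). That structure is LR(1), hence unambiguous.

Unambiguous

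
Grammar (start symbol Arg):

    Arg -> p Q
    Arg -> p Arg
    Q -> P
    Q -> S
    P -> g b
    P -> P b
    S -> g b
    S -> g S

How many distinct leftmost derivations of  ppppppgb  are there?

Parse trees for ppppppgb:
  [Arg p [Arg p [Arg p [Arg p [Arg p [Arg p [Q [P g b]]]]]]]]
  [Arg p [Arg p [Arg p [Arg p [Arg p [Arg p [Q [S g b]]]]]]]]

2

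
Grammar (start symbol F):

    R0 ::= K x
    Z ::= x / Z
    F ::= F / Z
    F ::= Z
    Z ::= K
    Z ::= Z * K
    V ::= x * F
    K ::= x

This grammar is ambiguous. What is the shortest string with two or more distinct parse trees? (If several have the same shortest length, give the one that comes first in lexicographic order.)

length 1: no string has ≥2 trees
length 3: x / x has 2 parse trees

Two derivations of x / x:
  F ⇒ F / Z ⇒ Z / Z ⇒ K / Z ⇒ x / Z ⇒ x / K ⇒ x / x
  F ⇒ Z ⇒ x / Z ⇒ x / K ⇒ x / x

x / x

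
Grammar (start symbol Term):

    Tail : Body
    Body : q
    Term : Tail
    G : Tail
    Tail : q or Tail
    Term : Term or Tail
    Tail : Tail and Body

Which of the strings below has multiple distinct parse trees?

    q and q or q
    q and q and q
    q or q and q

q and q or q: 1 tree
q and q and q: 1 tree
q or q and q: 3 trees

q or q and q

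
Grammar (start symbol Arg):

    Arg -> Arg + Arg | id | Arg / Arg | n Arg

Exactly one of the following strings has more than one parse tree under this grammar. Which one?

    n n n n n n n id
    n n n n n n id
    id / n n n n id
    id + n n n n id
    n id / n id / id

n n n n n n n id: 1 tree
n n n n n n id: 1 tree
id / n n n n id: 1 tree
id + n n n n id: 1 tree
n id / n id / id: 7 trees

n id / n id / id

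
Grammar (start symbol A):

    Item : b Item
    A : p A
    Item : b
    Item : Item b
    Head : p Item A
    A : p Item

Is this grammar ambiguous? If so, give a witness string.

Ambiguous

Witness: p b b

Derivation 1: A ⇒ p Item ⇒ p b Item ⇒ p b b
Derivation 2: A ⇒ p Item ⇒ p Item b ⇒ p b b

Two distinct leftmost derivations for the same string.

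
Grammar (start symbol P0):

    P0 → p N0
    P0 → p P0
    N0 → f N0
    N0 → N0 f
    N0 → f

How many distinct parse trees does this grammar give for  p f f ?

Parse trees for p f f:
  [P0 p [N0 f [N0 f]]]
  [P0 p [N0 [N0 f] f]]

2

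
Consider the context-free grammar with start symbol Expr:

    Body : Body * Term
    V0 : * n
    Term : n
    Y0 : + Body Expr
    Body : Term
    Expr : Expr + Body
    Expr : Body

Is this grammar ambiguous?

(V0, Y0 are unreachable from Expr, so their rules don't affect L(Expr).) Expr → Expr + Body | Body  ;  Body → Body * Term | Term  — a left-associative chain with Term at the bottom. Each string factors uniquely by precedence.

Unambiguous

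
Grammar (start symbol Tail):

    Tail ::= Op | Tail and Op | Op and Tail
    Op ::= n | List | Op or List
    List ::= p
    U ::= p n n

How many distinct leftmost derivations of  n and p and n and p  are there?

8

Parse trees for n and p and n and p:
  [Tail [Tail [Tail [Tail [Op n]] and [Op [List p]]] and [Op n]] and [Op [List p]]]
  [Tail [Tail [Tail [Op n] and [Tail [Op [List p]]]] and [Op n]] and [Op [List p]]]
  [Tail [Tail [Op n] and [Tail [Tail [Op [List p]]] and [Op n]]] and [Op [List p]]]
  [Tail [Tail [Op n] and [Tail [Op [List p]] and [Tail [Op n]]]] and [Op [List p]]]
  [Tail [Op n] and [Tail [Tail [Tail [Op [List p]]] and [Op n]] and [Op [List p]]]]
  [Tail [Op n] and [Tail [Tail [Op [List p]] and [Tail [Op n]]] and [Op [List p]]]]
  [Tail [Op n] and [Tail [Op [List p]] and [Tail [Tail [Op n]] and [Op [List p]]]]]
  [Tail [Op n] and [Tail [Op [List p]] and [Tail [Op n] and [Tail [Op [List p]]]]]]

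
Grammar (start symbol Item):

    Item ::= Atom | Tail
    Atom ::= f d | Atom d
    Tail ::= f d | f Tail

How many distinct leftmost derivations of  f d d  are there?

Parse trees for f d d:
  [Item [Atom [Atom f d] d]]

1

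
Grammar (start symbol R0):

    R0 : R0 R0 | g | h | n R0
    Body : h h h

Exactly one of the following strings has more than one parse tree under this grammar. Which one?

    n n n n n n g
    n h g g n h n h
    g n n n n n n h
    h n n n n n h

n n n n n n g: 1 tree
n h g g n h n h: 56 trees
g n n n n n n h: 1 tree
h n n n n n h: 1 tree

n h g g n h n h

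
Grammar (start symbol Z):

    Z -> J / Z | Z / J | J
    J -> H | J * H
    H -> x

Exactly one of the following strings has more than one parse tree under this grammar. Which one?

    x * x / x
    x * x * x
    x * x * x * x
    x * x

x * x / x: 2 trees
x * x * x: 1 tree
x * x * x * x: 1 tree
x * x: 1 tree

x * x / x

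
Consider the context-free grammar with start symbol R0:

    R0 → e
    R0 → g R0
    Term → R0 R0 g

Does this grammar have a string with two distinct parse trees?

Only R0 is reachable from R0; ignoring the rest: The reachable rules are right-linear with at most one rule per (nonterminal, next-terminal) pair. Each input token forces the next rule, so parsing is deterministic.

Unambiguous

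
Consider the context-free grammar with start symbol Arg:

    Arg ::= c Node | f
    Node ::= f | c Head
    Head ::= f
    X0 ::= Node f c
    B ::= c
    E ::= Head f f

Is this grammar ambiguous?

Unambiguous

Only Arg, Node, Head are reachable from Arg; ignoring the rest: Restricted to the reachable nonterminals, every rule has the form A → t or A → t B, and no two rules for the same A share a first terminal. The grammar encodes a DFA — one run per string.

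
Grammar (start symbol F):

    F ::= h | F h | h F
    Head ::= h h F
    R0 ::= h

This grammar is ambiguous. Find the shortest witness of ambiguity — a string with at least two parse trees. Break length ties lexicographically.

length 1: no string has ≥2 trees
length 2: h h has 2 parse trees

Two derivations of h h:
  F ⇒ F h ⇒ h h
  F ⇒ h F ⇒ h h

h h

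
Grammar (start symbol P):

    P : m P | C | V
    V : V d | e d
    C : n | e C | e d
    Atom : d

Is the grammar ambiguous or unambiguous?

Witness: e d

Derivation 1: P ⇒ C ⇒ e d
Derivation 2: P ⇒ V ⇒ e d

Two distinct leftmost derivations for the same string.

Ambiguous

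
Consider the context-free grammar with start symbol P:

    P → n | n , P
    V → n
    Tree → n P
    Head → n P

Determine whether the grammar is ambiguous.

Unambiguous

(V, Tree, Head are unreachable from P, so their rules don't affect L(P).) The reachable grammar is A → atom sep A | atom. Each atom is followed by either the separator (recurse) or end-of-string (stop) — no choice point.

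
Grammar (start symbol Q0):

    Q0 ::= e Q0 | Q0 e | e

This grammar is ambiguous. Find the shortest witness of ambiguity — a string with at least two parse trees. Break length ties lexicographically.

length 1: no string has ≥2 trees
length 2: e e has 2 parse trees

Two derivations of e e:
  Q0 ⇒ e Q0 ⇒ e e
  Q0 ⇒ Q0 e ⇒ e e

e e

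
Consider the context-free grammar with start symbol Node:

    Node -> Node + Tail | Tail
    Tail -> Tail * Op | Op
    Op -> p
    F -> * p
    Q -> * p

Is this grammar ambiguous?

(F, Q are unreachable from Node, so their rules don't affect L(Node).) The grammar is stratified — Node handles '+' (left-recursive), Tail handles '*', Op atoms. Each operator has a fixed associativity and precedence level, so every string has one parse.

Unambiguous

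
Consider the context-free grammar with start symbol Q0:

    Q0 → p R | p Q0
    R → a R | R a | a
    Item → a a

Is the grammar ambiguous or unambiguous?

Witness: p a a

Derivation 1: Q0 ⇒ p R ⇒ p a R ⇒ p a a
Derivation 2: Q0 ⇒ p R ⇒ p R a ⇒ p a a

Two distinct leftmost derivations for the same string.

Ambiguous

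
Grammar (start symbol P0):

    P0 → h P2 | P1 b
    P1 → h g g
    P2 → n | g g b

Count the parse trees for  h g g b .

Parse trees for h g g b:
  [P0 h [P2 g g b]]
  [P0 [P1 h g g] b]

2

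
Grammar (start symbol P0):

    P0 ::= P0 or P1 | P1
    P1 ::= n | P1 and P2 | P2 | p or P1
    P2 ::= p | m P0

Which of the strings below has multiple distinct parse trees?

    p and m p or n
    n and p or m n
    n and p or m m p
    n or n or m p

p and m p or n: 3 trees
n and p or m n: 1 tree
n and p or m m p: 1 tree
n or n or m p: 1 tree

p and m p or n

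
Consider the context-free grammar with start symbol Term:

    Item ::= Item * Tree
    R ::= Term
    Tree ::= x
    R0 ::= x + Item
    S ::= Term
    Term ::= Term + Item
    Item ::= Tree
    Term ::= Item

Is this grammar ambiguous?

(R, R0, S are unreachable from Term, so their rules don't affect L(Term).) Term → Term + Item | Item  ;  Item → Item * Tree | Tree  — a left-associative chain with Tree at the bottom. Each string factors uniquely by precedence.

Unambiguous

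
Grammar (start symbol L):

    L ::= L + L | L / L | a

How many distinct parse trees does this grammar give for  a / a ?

Parse trees for a / a:
  [L [L a] / [L a]]

1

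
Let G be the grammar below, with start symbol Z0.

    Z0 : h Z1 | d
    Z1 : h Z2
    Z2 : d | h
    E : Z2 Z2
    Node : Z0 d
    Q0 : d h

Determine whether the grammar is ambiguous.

Only Z0, Z1, Z2 are reachable from Z0; ignoring the rest: Each reachable nonterminal has at most one production per leading terminal, and all productions are right-linear; the derivation is determined token-by-token.

Unambiguous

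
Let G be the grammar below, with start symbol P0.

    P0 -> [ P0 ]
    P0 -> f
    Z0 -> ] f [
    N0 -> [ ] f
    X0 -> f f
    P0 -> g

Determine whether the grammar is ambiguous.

Unambiguous

Only P0 is reachable from P0; ignoring the rest: Each string is a nest of matched brackets around a single atom. An opening bracket forces the recursive rule; an atom forces the base rule.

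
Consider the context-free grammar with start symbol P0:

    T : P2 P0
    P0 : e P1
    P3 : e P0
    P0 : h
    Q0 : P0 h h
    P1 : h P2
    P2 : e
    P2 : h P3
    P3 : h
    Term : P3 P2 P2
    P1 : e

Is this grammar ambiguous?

Unambiguous

Only P0, P1, P2, P3 are reachable from P0; ignoring the rest: Restricted to the reachable nonterminals, every rule has the form A → t or A → t B, and no two rules for the same A share a first terminal. The grammar encodes a DFA — one run per string.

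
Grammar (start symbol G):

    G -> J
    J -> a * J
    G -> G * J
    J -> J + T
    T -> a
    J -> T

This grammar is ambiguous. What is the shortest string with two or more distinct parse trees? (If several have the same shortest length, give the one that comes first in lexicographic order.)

a * a

length 1: no string has ≥2 trees
length 3: a * a has 2 parse trees

Two derivations of a * a:
  G ⇒ J ⇒ a * J ⇒ a * T ⇒ a * a
  G ⇒ G * J ⇒ J * J ⇒ T * J ⇒ a * J ⇒ a * T ⇒ a * a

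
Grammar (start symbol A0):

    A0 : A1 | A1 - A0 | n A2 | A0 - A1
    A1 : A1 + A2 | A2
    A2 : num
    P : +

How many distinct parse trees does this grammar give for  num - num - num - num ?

Parse trees for num - num - num - num:
  [A0 [A1 [A2 num]] - [A0 [A1 [A2 num]] - [A0 [A1 [A2 num]] - [A0 [A1 [A2 num]]]]]]
  [A0 [A1 [A2 num]] - [A0 [A1 [A2 num]] - [A0 [A0 [A1 [A2 num]]] - [A1 [A2 num]]]]]
  [A0 [A1 [A2 num]] - [A0 [A0 [A1 [A2 num]] - [A0 [A1 [A2 num]]]] - [A1 [A2 num]]]]
  [A0 [A1 [A2 num]] - [A0 [A0 [A0 [A1 [A2 num]]] - [A1 [A2 num]]] - [A1 [A2 num]]]]
  [A0 [A0 [A1 [A2 num]] - [A0 [A1 [A2 num]] - [A0 [A1 [A2 num]]]]] - [A1 [A2 num]]]
  [A0 [A0 [A1 [A2 num]] - [A0 [A0 [A1 [A2 num]]] - [A1 [A2 num]]]] - [A1 [A2 num]]]
  [A0 [A0 [A0 [A1 [A2 num]] - [A0 [A1 [A2 num]]]] - [A1 [A2 num]]] - [A1 [A2 num]]]
  [A0 [A0 [A0 [A0 [A1 [A2 num]]] - [A1 [A2 num]]] - [A1 [A2 num]]] - [A1 [A2 num]]]

8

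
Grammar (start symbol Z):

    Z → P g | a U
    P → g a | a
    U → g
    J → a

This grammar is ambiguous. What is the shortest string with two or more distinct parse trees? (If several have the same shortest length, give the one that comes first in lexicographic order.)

length 2: a g has 2 parse trees

Two derivations of a g:
  Z ⇒ P g ⇒ a g
  Z ⇒ a U ⇒ a g

a g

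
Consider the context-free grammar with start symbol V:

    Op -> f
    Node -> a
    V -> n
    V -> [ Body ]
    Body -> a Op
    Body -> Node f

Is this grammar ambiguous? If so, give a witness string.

Ambiguous

Witness: [ a f ]

Derivation 1: V ⇒ [ Body ] ⇒ [ a Op ] ⇒ [ a f ]
Derivation 2: V ⇒ [ Body ] ⇒ [ Node f ] ⇒ [ a f ]

Two distinct leftmost derivations for the same string.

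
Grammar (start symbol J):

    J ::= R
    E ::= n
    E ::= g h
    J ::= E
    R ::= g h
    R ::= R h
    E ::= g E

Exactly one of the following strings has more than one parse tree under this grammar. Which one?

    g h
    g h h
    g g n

g h

g h: 2 trees
g h h: 1 tree
g g n: 1 tree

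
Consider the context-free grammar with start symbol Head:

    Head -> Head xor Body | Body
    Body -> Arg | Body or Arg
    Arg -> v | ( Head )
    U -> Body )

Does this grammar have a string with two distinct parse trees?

Only Head, Body, Arg are reachable from Head; ignoring the rest: Head → Head xor Body | Body  ;  Body → Body or Arg | Arg  — a left-associative chain with Arg at the bottom. Each string factors uniquely by precedence.

Unambiguous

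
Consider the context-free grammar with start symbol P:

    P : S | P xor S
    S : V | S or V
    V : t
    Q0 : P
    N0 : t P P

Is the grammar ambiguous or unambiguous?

(Q0, N0 are unreachable from P, so their rules don't affect L(P).) The grammar is stratified — P handles 'xor' (left-recursive), S handles 'or', V atoms. Each operator has a fixed associativity and precedence level, so every string has one parse.

Unambiguous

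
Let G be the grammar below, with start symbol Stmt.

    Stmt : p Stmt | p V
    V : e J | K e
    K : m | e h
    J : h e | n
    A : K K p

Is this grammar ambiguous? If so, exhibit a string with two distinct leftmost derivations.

Witness: p e h e

Derivation 1: Stmt ⇒ p V ⇒ p e J ⇒ p e h e
Derivation 2: Stmt ⇒ p V ⇒ p K e ⇒ p e h e

Two distinct leftmost derivations for the same string.

Ambiguous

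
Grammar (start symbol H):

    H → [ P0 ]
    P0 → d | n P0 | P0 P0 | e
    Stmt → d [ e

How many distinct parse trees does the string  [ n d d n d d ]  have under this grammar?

Parse trees for [ n d d n d d ] (showing first 6 of 19):
  [H [ [P0 n [P0 [P0 d] [P0 [P0 d] [P0 n [P0 [P0 d] [P0 d]]]]]] ]]
  [H [ [P0 n [P0 [P0 d] [P0 [P0 d] [P0 [P0 n [P0 d]] [P0 d]]]]] ]]
  [H [ [P0 n [P0 [P0 d] [P0 [P0 [P0 d] [P0 n [P0 d]]] [P0 d]]]] ]]
  [H [ [P0 n [P0 [P0 [P0 d] [P0 d]] [P0 n [P0 [P0 d] [P0 d]]]]] ]]
  [H [ [P0 n [P0 [P0 [P0 d] [P0 d]] [P0 [P0 n [P0 d]] [P0 d]]]] ]]
  [H [ [P0 n [P0 [P0 [P0 d] [P0 [P0 d] [P0 n [P0 d]]]] [P0 d]]] ]]

19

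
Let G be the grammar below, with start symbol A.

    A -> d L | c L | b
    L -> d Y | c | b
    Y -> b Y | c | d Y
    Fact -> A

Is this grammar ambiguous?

Unambiguous

(Fact is unreachable from A, so its rules don't affect L(A).) The reachable rules are right-linear with at most one rule per (nonterminal, next-terminal) pair. Each input token forces the next rule, so parsing is deterministic.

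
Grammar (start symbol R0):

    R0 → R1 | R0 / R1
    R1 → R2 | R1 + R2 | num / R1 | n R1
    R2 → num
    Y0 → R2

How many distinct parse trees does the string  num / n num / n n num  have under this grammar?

Parse trees for num / n num / n n num:
  [R0 [R1 num / [R1 n [R1 num / [R1 n [R1 n [R1 [R2 num]]]]]]]]
  [R0 [R0 [R1 [R2 num]]] / [R1 n [R1 num / [R1 n [R1 n [R1 [R2 num]]]]]]]
  [R0 [R0 [R1 num / [R1 n [R1 [R2 num]]]]] / [R1 n [R1 n [R1 [R2 num]]]]]
  [R0 [R0 [R0 [R1 [R2 num]]] / [R1 n [R1 [R2 num]]]] / [R1 n [R1 n [R1 [R2 num]]]]]

4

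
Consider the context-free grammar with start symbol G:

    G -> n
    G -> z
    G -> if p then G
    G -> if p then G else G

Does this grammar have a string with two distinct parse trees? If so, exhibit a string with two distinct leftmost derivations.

Witness: if p then if p then n else n

Derivation 1: G ⇒ if p then G ⇒ if p then if p then G else G ⇒ if p then if p then n else G ⇒ if p then if p then n else n
Derivation 2: G ⇒ if p then G else G ⇒ if p then if p then G else G ⇒ if p then if p then n else G ⇒ if p then if p then n else n

Two distinct leftmost derivations for the same string.

Ambiguous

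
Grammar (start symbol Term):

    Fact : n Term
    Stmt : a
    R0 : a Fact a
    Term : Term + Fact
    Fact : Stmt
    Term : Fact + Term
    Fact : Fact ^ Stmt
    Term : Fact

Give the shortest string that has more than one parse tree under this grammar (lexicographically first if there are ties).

length 1: no string has ≥2 trees
length 2: no string has ≥2 trees
length 3: a + a has 2 parse trees

Two derivations of a + a:
  Term ⇒ Term + Fact ⇒ Fact + Fact ⇒ Stmt + Fact ⇒ a + Fact ⇒ a + Stmt ⇒ a + a
  Term ⇒ Fact + Term ⇒ Stmt + Term ⇒ a + Term ⇒ a + Fact ⇒ a + Stmt ⇒ a + a

a + a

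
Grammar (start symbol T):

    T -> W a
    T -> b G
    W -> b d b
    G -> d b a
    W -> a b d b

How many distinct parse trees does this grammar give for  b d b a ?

Parse trees for b d b a:
  [T [W b d b] a]
  [T b [G d b a]]

2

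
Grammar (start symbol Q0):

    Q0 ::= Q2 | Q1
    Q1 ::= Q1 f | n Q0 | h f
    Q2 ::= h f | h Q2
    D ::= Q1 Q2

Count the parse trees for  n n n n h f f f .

Parse trees for n n n n h f f f (showing first 6 of 25):
  [Q0 [Q1 [Q1 [Q1 n [Q0 [Q1 n [Q0 [Q1 n [Q0 [Q1 n [Q0 [Q2 h f]]]]]]]]] f] f]]
  [Q0 [Q1 [Q1 [Q1 n [Q0 [Q1 n [Q0 [Q1 n [Q0 [Q1 n [Q0 [Q1 h f]]]]]]]]] f] f]]
  [Q0 [Q1 [Q1 n [Q0 [Q1 [Q1 n [Q0 [Q1 n [Q0 [Q1 n [Q0 [Q2 h f]]]]]]] f]]] f]]
  [Q0 [Q1 [Q1 n [Q0 [Q1 [Q1 n [Q0 [Q1 n [Q0 [Q1 n [Q0 [Q1 h f]]]]]]] f]]] f]]
  [Q0 [Q1 [Q1 n [Q0 [Q1 n [Q0 [Q1 [Q1 n [Q0 [Q1 n [Q0 [Q2 h f]]]]] f]]]]] f]]
  [Q0 [Q1 [Q1 n [Q0 [Q1 n [Q0 [Q1 [Q1 n [Q0 [Q1 n [Q0 [Q1 h f]]]]] f]]]]] f]]

25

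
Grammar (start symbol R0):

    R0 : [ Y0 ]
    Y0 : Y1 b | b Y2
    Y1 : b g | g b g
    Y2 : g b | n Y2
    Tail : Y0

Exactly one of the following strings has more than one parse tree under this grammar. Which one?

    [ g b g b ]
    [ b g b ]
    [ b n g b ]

[ b g b ]

[ g b g b ]: 1 tree
[ b g b ]: 2 trees
[ b n g b ]: 1 tree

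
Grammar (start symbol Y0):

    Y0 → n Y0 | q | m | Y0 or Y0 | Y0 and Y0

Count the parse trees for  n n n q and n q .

Parse trees for n n n q and n q:
  [Y0 n [Y0 n [Y0 n [Y0 [Y0 q] and [Y0 n [Y0 q]]]]]]
  [Y0 n [Y0 n [Y0 [Y0 n [Y0 q]] and [Y0 n [Y0 q]]]]]
  [Y0 n [Y0 [Y0 n [Y0 n [Y0 q]]] and [Y0 n [Y0 q]]]]
  [Y0 [Y0 n [Y0 n [Y0 n [Y0 q]]]] and [Y0 n [Y0 q]]]

4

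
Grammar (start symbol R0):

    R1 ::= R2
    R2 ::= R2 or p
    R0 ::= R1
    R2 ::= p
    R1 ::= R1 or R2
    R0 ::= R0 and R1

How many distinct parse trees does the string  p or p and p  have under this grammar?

Parse trees for p or p and p:
  [R0 [R0 [R1 [R2 [R2 p] or p]]] and [R1 [R2 p]]]
  [R0 [R0 [R1 [R1 [R2 p]] or [R2 p]]] and [R1 [R2 p]]]

2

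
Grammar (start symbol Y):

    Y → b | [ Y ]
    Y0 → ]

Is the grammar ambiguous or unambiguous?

(Y0 is unreachable from Y, so its rules don't affect L(Y).) L(Y) is { openⁿ atom closeⁿ : n ≥ 0 }. The bracket depth fixes n, and the derivation is forced at every step.

Unambiguous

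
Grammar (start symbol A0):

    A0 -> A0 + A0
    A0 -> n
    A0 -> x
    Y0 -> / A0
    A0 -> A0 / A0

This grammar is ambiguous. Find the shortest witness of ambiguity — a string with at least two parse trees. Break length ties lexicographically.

length 1: no string has ≥2 trees
length 3: no string has ≥2 trees
length 5: n + n + n has 2 parse trees

Two derivations of n + n + n:
  A0 ⇒ A0 + A0 ⇒ A0 + A0 + A0 ⇒ n + A0 + A0 ⇒ n + n + A0 ⇒ n + n + n
  A0 ⇒ A0 + A0 ⇒ n + A0 ⇒ n + A0 + A0 ⇒ n + n + A0 ⇒ n + n + n

n + n + n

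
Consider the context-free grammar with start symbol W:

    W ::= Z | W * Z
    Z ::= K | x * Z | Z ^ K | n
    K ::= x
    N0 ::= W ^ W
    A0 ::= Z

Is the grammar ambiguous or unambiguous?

Witness: x * n

Derivation 1: W ⇒ Z ⇒ x * Z ⇒ x * n
Derivation 2: W ⇒ W * Z ⇒ Z * Z ⇒ K * Z ⇒ x * Z ⇒ x * n

Two distinct leftmost derivations for the same string.

Ambiguous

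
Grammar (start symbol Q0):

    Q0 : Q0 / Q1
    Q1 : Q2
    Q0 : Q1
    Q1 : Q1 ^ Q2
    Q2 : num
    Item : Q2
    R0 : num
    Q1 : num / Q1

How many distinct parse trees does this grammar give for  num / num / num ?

4

Parse trees for num / num / num:
  [Q0 [Q0 [Q1 [Q2 num]]] / [Q1 num / [Q1 [Q2 num]]]]
  [Q0 [Q0 [Q0 [Q1 [Q2 num]]] / [Q1 [Q2 num]]] / [Q1 [Q2 num]]]
  [Q0 [Q0 [Q1 num / [Q1 [Q2 num]]]] / [Q1 [Q2 num]]]
  [Q0 [Q1 num / [Q1 num / [Q1 [Q2 num]]]]]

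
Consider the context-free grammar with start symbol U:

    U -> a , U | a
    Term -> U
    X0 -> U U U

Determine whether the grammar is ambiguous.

Only U is reachable from U; ignoring the rest: Right-recursive list with a separator: after each atom, whether the separator follows determines the rule. One parse per string.

Unambiguous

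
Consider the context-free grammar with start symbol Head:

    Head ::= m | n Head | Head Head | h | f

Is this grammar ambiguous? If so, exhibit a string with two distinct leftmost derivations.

Witness: f f f

Derivation 1: Head ⇒ Head Head ⇒ Head Head Head ⇒ f Head Head ⇒ f f Head ⇒ f f f
Derivation 2: Head ⇒ Head Head ⇒ f Head ⇒ f Head Head ⇒ f f Head ⇒ f f f

Two distinct leftmost derivations for the same string.

Ambiguous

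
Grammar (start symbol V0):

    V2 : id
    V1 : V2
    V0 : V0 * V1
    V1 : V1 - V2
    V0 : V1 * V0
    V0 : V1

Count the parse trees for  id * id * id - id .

Parse trees for id * id * id - id:
  [V0 [V0 [V0 [V1 [V2 id]]] * [V1 [V2 id]]] * [V1 [V1 [V2 id]] - [V2 id]]]
  [V0 [V0 [V1 [V2 id]] * [V0 [V1 [V2 id]]]] * [V1 [V1 [V2 id]] - [V2 id]]]
  [V0 [V1 [V2 id]] * [V0 [V0 [V1 [V2 id]]] * [V1 [V1 [V2 id]] - [V2 id]]]]
  [V0 [V1 [V2 id]] * [V0 [V1 [V2 id]] * [V0 [V1 [V1 [V2 id]] - [V2 id]]]]]

4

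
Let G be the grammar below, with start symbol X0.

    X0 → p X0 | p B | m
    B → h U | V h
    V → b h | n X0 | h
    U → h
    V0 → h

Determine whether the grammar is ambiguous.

Ambiguous

Witness: p h h

Derivation 1: X0 ⇒ p B ⇒ p h U ⇒ p h h
Derivation 2: X0 ⇒ p B ⇒ p V h ⇒ p h h

Two distinct leftmost derivations for the same string.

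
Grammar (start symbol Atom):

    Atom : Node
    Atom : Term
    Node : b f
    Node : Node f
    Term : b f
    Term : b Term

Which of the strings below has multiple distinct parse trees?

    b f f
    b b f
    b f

b f

b f f: 1 tree
b b f: 1 tree
b f: 2 trees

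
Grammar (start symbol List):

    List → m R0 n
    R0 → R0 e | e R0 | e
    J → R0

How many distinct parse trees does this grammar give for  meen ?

2

Parse trees for meen:
  [List m [R0 [R0 e] e] n]
  [List m [R0 e [R0 e]] n]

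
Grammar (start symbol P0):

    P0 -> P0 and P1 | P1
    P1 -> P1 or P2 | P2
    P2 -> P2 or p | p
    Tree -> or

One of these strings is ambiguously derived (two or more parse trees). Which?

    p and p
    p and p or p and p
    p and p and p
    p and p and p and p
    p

p and p: 1 tree
p and p or p and p: 2 trees
p and p and p: 1 tree
p and p and p and p: 1 tree
p: 1 tree

p and p or p and p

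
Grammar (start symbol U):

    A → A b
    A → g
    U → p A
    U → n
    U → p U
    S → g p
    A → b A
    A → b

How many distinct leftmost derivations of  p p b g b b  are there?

Parse trees for p p b g b b:
  [U p [U p [A [A [A b [A g]] b] b]]]
  [U p [U p [A [A b [A [A g] b]] b]]]
  [U p [U p [A b [A [A [A g] b] b]]]]

3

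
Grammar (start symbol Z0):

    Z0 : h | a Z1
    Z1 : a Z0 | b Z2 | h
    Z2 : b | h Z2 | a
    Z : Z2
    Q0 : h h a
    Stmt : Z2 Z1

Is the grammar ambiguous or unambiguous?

Unambiguous

(Z, Q0, Stmt are unreachable from Z0, so their rules don't affect L(Z0).) Restricted to the reachable nonterminals, every rule has the form A → t or A → t B, and no two rules for the same A share a first terminal. The grammar encodes a DFA — one run per string.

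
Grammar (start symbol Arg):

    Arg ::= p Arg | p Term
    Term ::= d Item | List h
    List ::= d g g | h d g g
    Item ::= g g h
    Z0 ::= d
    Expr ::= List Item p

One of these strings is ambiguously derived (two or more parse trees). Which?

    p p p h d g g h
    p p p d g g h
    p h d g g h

p p p h d g g h: 1 tree
p p p d g g h: 2 trees
p h d g g h: 1 tree

p p p d g g h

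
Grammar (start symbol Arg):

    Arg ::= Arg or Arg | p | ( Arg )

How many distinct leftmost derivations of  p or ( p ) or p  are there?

2

Parse trees for p or ( p ) or p:
  [Arg [Arg p] or [Arg [Arg ( [Arg p] )] or [Arg p]]]
  [Arg [Arg [Arg p] or [Arg ( [Arg p] )]] or [Arg p]]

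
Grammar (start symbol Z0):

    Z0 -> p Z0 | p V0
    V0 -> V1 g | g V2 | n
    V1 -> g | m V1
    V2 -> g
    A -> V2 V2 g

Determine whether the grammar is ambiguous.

Ambiguous

Witness: p g g

Derivation 1: Z0 ⇒ p V0 ⇒ p V1 g ⇒ p g g
Derivation 2: Z0 ⇒ p V0 ⇒ p g V2 ⇒ p g g

Two distinct leftmost derivations for the same string.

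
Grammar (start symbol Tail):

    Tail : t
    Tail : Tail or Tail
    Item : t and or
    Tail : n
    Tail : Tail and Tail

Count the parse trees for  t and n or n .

Parse trees for t and n or n:
  [Tail [Tail [Tail t] and [Tail n]] or [Tail n]]
  [Tail [Tail t] and [Tail [Tail n] or [Tail n]]]

2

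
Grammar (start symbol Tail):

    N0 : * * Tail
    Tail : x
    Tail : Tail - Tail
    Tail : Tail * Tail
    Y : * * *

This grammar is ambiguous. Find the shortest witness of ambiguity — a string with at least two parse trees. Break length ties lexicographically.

length 1: no string has ≥2 trees
length 3: no string has ≥2 trees
length 5: x * x * x has 2 parse trees

Two derivations of x * x * x:
  Tail ⇒ Tail * Tail ⇒ x * Tail ⇒ x * Tail * Tail ⇒ x * x * Tail ⇒ x * x * x
  Tail ⇒ Tail * Tail ⇒ Tail * Tail * Tail ⇒ x * Tail * Tail ⇒ x * x * Tail ⇒ x * x * x

x * x * x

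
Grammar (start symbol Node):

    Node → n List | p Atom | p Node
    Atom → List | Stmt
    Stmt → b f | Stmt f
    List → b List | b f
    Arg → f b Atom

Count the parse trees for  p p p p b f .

Parse trees for p p p p b f:
  [Node p [Node p [Node p [Node p [Atom [List b f]]]]]]
  [Node p [Node p [Node p [Node p [Atom [Stmt b f]]]]]]

2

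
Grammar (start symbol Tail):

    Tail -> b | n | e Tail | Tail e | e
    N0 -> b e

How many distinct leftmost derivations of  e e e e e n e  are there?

6

Parse trees for e e e e e n e:
  [Tail e [Tail e [Tail e [Tail e [Tail e [Tail [Tail n] e]]]]]]
  [Tail e [Tail e [Tail e [Tail e [Tail [Tail e [Tail n]] e]]]]]
  [Tail e [Tail e [Tail e [Tail [Tail e [Tail e [Tail n]]] e]]]]
  [Tail e [Tail e [Tail [Tail e [Tail e [Tail e [Tail n]]]] e]]]
  [Tail e [Tail [Tail e [Tail e [Tail e [Tail e [Tail n]]]]] e]]
  [Tail [Tail e [Tail e [Tail e [Tail e [Tail e [Tail n]]]]]] e]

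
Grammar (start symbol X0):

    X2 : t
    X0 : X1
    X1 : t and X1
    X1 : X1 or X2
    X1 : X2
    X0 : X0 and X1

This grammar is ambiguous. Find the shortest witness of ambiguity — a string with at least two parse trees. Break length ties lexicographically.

length 1: no string has ≥2 trees
length 3: t and t has 2 parse trees

Two derivations of t and t:
  X0 ⇒ X1 ⇒ t and X1 ⇒ t and X2 ⇒ t and t
  X0 ⇒ X0 and X1 ⇒ X1 and X1 ⇒ X2 and X1 ⇒ t and X1 ⇒ t and X2 ⇒ t and t

t and t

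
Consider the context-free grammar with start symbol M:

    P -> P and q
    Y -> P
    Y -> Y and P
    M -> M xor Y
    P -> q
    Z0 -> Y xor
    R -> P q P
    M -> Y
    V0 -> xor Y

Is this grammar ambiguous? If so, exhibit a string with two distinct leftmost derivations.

Witness: q and q

Derivation 1: M ⇒ Y ⇒ P ⇒ P and q ⇒ q and q
Derivation 2: M ⇒ Y ⇒ Y and P ⇒ P and P ⇒ q and P ⇒ q and q

Two distinct leftmost derivations for the same string.

Ambiguous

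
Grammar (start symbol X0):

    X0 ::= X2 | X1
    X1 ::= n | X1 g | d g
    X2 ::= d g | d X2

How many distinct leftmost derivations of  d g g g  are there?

Parse trees for d g g g:
  [X0 [X1 [X1 [X1 d g] g] g]]

1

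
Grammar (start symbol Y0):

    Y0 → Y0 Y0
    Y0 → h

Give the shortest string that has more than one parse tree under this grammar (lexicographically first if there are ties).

h h h

length 1: no string has ≥2 trees
length 2: no string has ≥2 trees
length 3: h h h has 2 parse trees

Two derivations of h h h:
  Y0 ⇒ Y0 Y0 ⇒ Y0 Y0 Y0 ⇒ h Y0 Y0 ⇒ h h Y0 ⇒ h h h
  Y0 ⇒ Y0 Y0 ⇒ h Y0 ⇒ h Y0 Y0 ⇒ h h Y0 ⇒ h h h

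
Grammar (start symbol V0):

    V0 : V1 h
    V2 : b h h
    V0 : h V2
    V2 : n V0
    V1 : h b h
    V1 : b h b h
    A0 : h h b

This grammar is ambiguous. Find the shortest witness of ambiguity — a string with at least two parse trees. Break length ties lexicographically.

length 4: h b h h has 2 parse trees

Two derivations of h b h h:
  V0 ⇒ V1 h ⇒ h b h h
  V0 ⇒ h V2 ⇒ h b h h

h b h h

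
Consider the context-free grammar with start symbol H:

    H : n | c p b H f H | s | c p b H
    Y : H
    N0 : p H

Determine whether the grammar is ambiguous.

Ambiguous

Witness: c p b c p b n f n

Derivation 1: H ⇒ c p b H f H ⇒ c p b c p b H f H ⇒ c p b c p b n f H ⇒ c p b c p b n f n
Derivation 2: H ⇒ c p b H ⇒ c p b c p b H f H ⇒ c p b c p b n f H ⇒ c p b c p b n f n

Two distinct leftmost derivations for the same string.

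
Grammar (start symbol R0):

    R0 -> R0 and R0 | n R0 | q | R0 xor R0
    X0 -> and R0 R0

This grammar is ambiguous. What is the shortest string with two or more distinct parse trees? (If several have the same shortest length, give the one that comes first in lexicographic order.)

n q and q

length 1: no string has ≥2 trees
length 2: no string has ≥2 trees
length 3: no string has ≥2 trees
length 4: n q and q has 2 parse trees

Two derivations of n q and q:
  R0 ⇒ R0 and R0 ⇒ n R0 and R0 ⇒ n q and R0 ⇒ n q and q
  R0 ⇒ n R0 ⇒ n R0 and R0 ⇒ n q and R0 ⇒ n q and q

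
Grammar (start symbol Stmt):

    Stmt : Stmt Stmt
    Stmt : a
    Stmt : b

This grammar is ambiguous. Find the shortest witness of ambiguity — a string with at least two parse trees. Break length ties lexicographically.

length 1: no string has ≥2 trees
length 2: no string has ≥2 trees
length 3: a a a has 2 parse trees

Two derivations of a a a:
  Stmt ⇒ Stmt Stmt ⇒ Stmt Stmt Stmt ⇒ a Stmt Stmt ⇒ a a Stmt ⇒ a a a
  Stmt ⇒ Stmt Stmt ⇒ a Stmt ⇒ a Stmt Stmt ⇒ a a Stmt ⇒ a a a

a a a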